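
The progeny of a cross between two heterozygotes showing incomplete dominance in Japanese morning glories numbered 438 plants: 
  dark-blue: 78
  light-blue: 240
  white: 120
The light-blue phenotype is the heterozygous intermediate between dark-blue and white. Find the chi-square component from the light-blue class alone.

2.014

With incomplete dominance, a heterozygote × heterozygote cross gives a 1:2:1 phenotypic ratio.
Under the 1:2:1 hypothesis (Σ ratio = 4, N = 438):
  dark-blue: 438 × 1/4 = 109.5
  light-blue: 438 × 2/4 = 219
  white: 438 × 1/4 = 109.5
Contribution of light-blue: (240 − 219)² / 219 = 2.0137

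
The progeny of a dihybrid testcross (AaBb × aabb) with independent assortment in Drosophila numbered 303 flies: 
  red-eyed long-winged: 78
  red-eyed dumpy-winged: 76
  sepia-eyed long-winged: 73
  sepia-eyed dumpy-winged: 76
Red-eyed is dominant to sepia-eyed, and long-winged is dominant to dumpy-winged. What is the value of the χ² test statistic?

A dihybrid testcross with independent assortment gives a 1:1:1:1 ratio.
Under the 1:1:1:1 hypothesis (Σ ratio = 4, N = 303):
  red-eyed long-winged: 303 × 1/4 = 75.75
  red-eyed dumpy-winged: 303 × 1/4 = 75.75
  sepia-eyed long-winged: 303 × 1/4 = 75.75
  sepia-eyed dumpy-winged: 303 × 1/4 = 75.75
χ² = Σ (O − E)² / E
  red-eyed long-winged: (78 − 75.75)² / 75.75 = 0.0668
  red-eyed dumpy-winged: (76 − 75.75)² / 75.75 = 0.0008
  sepia-eyed long-winged: (73 − 75.75)² / 75.75 = 0.0998
  sepia-eyed dumpy-winged: (76 − 75.75)² / 75.75 = 0.0008
χ² = 0.0668 + 0.0008 + 0.0998 + 0.0008 = 0.1682 ≈ 0.168

0.168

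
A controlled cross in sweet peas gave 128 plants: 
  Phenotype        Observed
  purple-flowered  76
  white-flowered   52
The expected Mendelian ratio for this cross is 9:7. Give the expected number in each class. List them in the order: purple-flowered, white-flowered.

72, 56

Expected counts for N = 128 under a 9:7 ratio (total parts = 16):
  purple-flowered: 128 × 9/16 = 72
  white-flowered: 128 × 7/16 = 56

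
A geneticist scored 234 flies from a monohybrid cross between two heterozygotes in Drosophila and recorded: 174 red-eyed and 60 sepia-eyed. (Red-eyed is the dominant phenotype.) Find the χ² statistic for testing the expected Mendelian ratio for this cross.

For a monohybrid cross between heterozygotes with complete dominance, the expected phenotypic ratio is 3:1.
The 3:1 ratio has 4 parts, so with N = 234 the expected counts are:
  red-eyed: 234 × 3/4 = 175.5
  sepia-eyed: 234 × 1/4 = 58.5
χ² = Σ (O − E)² / E
  red-eyed: (174 − 175.5)² / 175.5 = 0.0128
  sepia-eyed: (60 − 58.5)² / 58.5 = 0.0385
χ² = 0.0128 + 0.0385 = 0.0513 ≈ 0.051

0.051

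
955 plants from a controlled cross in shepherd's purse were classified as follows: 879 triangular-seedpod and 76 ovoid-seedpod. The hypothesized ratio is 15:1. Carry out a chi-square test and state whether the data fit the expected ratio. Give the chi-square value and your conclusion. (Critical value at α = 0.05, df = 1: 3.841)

4.755; not consistent

Expected counts for N = 955 under a 15:1 ratio (total parts = 16):
  triangular-seedpod: 955 × 15/16 = 895.3125
  ovoid-seedpod: 955 × 1/16 = 59.6875
χ² = Σ (O − E)² / E
  triangular-seedpod: (879 − 895.3125)² / 895.3125 = 0.2972
  ovoid-seedpod: (76 − 59.6875)² / 59.6875 = 4.4582
χ² = 0.2972 + 4.4582 = 4.7554 ≈ 4.755
Degrees of freedom = 2 − 1 = 1; critical value at α = 0.05 is 3.841.
Since 4.755 > 3.841, we reject the null hypothesis — the data do not fit the 15:1 ratio.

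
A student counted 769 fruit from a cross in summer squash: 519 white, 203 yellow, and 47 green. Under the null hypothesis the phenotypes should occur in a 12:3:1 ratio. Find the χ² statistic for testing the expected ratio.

Under the 12:3:1 hypothesis (Σ ratio = 16, N = 769):
  white: 769 × 12/16 = 576.75
  yellow: 769 × 3/16 = 144.1875
  green: 769 × 1/16 = 48.0625
χ² = Σ (O − E)² / E
  white: (519 − 576.75)² / 576.75 = 5.7825
  yellow: (203 − 144.1875)² / 144.1875 = 23.9890
  green: (47 − 48.0625)² / 48.0625 = 0.0235
χ² = 5.7825 + 23.9890 + 0.0235 = 29.795

29.795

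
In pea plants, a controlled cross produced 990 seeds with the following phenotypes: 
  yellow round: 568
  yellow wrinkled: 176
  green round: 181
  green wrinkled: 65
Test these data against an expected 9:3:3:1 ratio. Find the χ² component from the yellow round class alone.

Under the 9:3:3:1 hypothesis (Σ ratio = 16, N = 990):
  yellow round: 990 × 9/16 = 556.875
  yellow wrinkled: 990 × 3/16 = 185.625
  green round: 990 × 3/16 = 185.625
  green wrinkled: 990 × 1/16 = 61.875
Contribution of yellow round: (568 − 556.875)² / 556.875 = 0.2223

0.222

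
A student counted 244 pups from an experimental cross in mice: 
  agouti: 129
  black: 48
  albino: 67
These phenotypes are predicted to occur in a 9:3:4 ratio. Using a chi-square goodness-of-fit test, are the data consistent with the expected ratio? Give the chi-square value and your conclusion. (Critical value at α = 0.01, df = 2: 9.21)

Under the 9:3:4 hypothesis (Σ ratio = 16, N = 244):
  agouti: 244 × 9/16 = 137.25
  black: 244 × 3/16 = 45.75
  albino: 244 × 4/16 = 61
χ² = Σ (O − E)² / E
  agouti: (129 − 137.25)² / 137.25 = 0.4959
  black: (48 − 45.75)² / 45.75 = 0.1107
  albino: (67 − 61)² / 61 = 0.5902
χ² = 0.4959 + 0.1107 + 0.5902 = 1.1968 ≈ 1.197
Degrees of freedom = 3 − 1 = 2; critical value at α = 0.01 is 9.21.
Since 1.197 < 9.21, we fail to reject the null hypothesis — the data are consistent with the 9:3:4 ratio.

1.197; consistent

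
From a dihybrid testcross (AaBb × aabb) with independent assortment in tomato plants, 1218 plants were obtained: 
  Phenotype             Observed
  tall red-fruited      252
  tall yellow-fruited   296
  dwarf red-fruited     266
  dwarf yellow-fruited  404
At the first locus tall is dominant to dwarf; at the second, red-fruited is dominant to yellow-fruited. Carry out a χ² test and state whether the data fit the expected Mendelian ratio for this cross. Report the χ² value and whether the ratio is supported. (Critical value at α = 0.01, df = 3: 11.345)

46.670; not consistent

A dihybrid testcross with independent assortment gives a 1:1:1:1 ratio.
Under the 1:1:1:1 hypothesis (Σ ratio = 4, N = 1218):
  tall red-fruited: 1218 × 1/4 = 304.5
  tall yellow-fruited: 1218 × 1/4 = 304.5
  dwarf red-fruited: 1218 × 1/4 = 304.5
  dwarf yellow-fruited: 1218 × 1/4 = 304.5
χ² = Σ (O − E)² / E
  tall red-fruited: (252 − 304.5)² / 304.5 = 9.0517
  tall yellow-fruited: (296 − 304.5)² / 304.5 = 0.2373
  dwarf red-fruited: (266 − 304.5)² / 304.5 = 4.8678
  dwarf yellow-fruited: (404 − 304.5)² / 304.5 = 32.5131
χ² = 9.0517 + 0.2373 + 4.8678 + 32.5131 = 46.6699 ≈ 46.670
Degrees of freedom = 4 − 1 = 3; critical value at α = 0.01 is 11.345.
Since 46.670 > 11.345, we reject the null hypothesis — the data do not fit the 1:1:1:1 ratio.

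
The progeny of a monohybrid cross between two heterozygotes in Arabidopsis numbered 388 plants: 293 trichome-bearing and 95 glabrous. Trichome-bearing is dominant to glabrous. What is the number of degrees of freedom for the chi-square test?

For a monohybrid cross between heterozygotes with complete dominance, the expected phenotypic ratio is 3:1.
A goodness-of-fit test with 2 phenotype classes has df = 2 − 1 = 1.

1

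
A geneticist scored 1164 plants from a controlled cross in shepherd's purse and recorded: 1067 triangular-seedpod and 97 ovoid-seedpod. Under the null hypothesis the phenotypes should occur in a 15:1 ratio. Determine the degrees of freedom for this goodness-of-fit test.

1

A goodness-of-fit test with 2 phenotype classes has df = 2 − 1 = 1.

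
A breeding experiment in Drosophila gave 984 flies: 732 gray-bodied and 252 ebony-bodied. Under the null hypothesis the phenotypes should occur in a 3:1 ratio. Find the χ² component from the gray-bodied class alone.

0.049

Expected counts for N = 984 under a 3:1 ratio (total parts = 4):
  gray-bodied: 984 × 3/4 = 738
  ebony-bodied: 984 × 1/4 = 246
Contribution of gray-bodied: (732 − 738)² / 738 = 0.0488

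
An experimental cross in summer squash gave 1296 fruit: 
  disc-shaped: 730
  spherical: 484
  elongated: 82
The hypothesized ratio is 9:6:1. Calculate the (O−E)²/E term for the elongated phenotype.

Total ratio parts = 16. Expected numbers out of 1296:
  disc-shaped: 1296 × 9/16 = 729
  spherical: 1296 × 6/16 = 486
  elongated: 1296 × 1/16 = 81
Contribution of elongated: (82 − 81)² / 81 = 0.0123

0.012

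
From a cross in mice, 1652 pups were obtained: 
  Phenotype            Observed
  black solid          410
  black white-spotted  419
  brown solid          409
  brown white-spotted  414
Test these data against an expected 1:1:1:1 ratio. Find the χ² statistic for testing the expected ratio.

0.150

The 1:1:1:1 ratio has 4 parts, so with N = 1652 the expected counts are:
  black solid: 1652 × 1/4 = 413
  black white-spotted: 1652 × 1/4 = 413
  brown solid: 1652 × 1/4 = 413
  brown white-spotted: 1652 × 1/4 = 413
χ² = Σ (O − E)² / E
  black solid: (410 − 413)² / 413 = 0.0218
  black white-spotted: (419 − 413)² / 413 = 0.0872
  brown solid: (409 − 413)² / 413 = 0.0387
  brown white-spotted: (414 − 413)² / 413 = 0.0024
χ² = 0.0218 + 0.0872 + 0.0387 + 0.0024 = 0.1501 ≈ 0.150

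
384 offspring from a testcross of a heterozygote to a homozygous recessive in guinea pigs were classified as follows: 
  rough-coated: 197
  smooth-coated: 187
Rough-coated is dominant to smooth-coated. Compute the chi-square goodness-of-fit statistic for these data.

0.260

A testcross of a heterozygote (Aa × aa) gives a 1:1 phenotypic ratio.
The 1:1 ratio has 2 parts, so with N = 384 the expected counts are:
  rough-coated: 384 × 1/2 = 192
  smooth-coated: 384 × 1/2 = 192
χ² = Σ (O − E)² / E
  rough-coated: (197 − 192)² / 192 = 0.1302
  smooth-coated: (187 − 192)² / 192 = 0.1302
χ² = 0.1302 + 0.1302 = 0.2604 ≈ 0.260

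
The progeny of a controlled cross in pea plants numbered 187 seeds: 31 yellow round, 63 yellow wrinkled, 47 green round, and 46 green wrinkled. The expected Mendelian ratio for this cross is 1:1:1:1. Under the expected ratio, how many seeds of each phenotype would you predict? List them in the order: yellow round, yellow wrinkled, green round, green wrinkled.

Expected counts for N = 187 under a 1:1:1:1 ratio (total parts = 4):
  yellow round: 187 × 1/4 = 46.75
  yellow wrinkled: 187 × 1/4 = 46.75
  green round: 187 × 1/4 = 46.75
  green wrinkled: 187 × 1/4 = 46.75

46.75, 46.75, 46.75, 46.75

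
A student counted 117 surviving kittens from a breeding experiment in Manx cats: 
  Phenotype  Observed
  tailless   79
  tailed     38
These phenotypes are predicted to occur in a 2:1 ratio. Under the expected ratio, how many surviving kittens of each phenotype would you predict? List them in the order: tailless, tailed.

The 2:1 ratio has 3 parts, so with N = 117 the expected counts are:
  tailless: 117 × 2/3 = 78
  tailed: 117 × 1/3 = 39

78, 39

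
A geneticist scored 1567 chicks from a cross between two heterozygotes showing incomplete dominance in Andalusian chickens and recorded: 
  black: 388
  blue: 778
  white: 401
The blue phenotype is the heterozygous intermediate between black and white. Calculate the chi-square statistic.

With incomplete dominance, a heterozygote × heterozygote cross gives a 1:2:1 phenotypic ratio.
Under the 1:2:1 hypothesis (Σ ratio = 4, N = 1567):
  black: 1567 × 1/4 = 391.75
  blue: 1567 × 2/4 = 783.5
  white: 1567 × 1/4 = 391.75
χ² = Σ (O − E)² / E
  black: (388 − 391.75)² / 391.75 = 0.0359
  blue: (778 − 783.5)² / 783.5 = 0.0386
  white: (401 − 391.75)² / 391.75 = 0.2184
χ² = 0.0359 + 0.0386 + 0.2184 = 0.2929 ≈ 0.293

0.293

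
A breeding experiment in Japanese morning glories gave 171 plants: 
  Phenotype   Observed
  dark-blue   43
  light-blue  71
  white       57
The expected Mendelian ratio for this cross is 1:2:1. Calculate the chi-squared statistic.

Under the 1:2:1 hypothesis (Σ ratio = 4, N = 171):
  dark-blue: 171 × 1/4 = 42.75
  light-blue: 171 × 2/4 = 85.5
  white: 171 × 1/4 = 42.75
χ² = Σ (O − E)² / E
  dark-blue: (43 − 42.75)² / 42.75 = 0.0015
  light-blue: (71 − 85.5)² / 85.5 = 2.4591
  white: (57 − 42.75)² / 42.75 = 4.7500
χ² = 0.0015 + 2.4591 + 4.7500 = 7.2106 ≈ 7.211

7.211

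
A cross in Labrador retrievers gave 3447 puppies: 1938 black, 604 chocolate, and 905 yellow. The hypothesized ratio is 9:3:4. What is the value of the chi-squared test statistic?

4.941

Expected counts for N = 3447 under a 9:3:4 ratio (total parts = 16):
  black: 3447 × 9/16 = 1938.9375
  chocolate: 3447 × 3/16 = 646.3125
  yellow: 3447 × 4/16 = 861.75
χ² = Σ (O − E)² / E
  black: (1938 − 1938.9375)² / 1938.9375 = 0.0005
  chocolate: (604 − 646.3125)² / 646.3125 = 2.7701
  yellow: (905 − 861.75)² / 861.75 = 2.1707
χ² = 0.0005 + 2.7701 + 2.1707 = 4.9413 ≈ 4.941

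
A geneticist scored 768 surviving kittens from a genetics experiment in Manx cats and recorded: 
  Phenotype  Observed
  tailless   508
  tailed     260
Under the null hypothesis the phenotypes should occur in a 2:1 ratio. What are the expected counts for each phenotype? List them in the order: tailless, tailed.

512, 256

Under the 2:1 hypothesis (Σ ratio = 3, N = 768):
  tailless: 768 × 2/3 = 512
  tailed: 768 × 1/3 = 256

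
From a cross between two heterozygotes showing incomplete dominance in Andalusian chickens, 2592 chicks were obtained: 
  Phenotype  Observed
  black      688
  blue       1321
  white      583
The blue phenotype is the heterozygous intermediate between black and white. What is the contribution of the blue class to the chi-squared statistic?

0.482

With incomplete dominance, a heterozygote × heterozygote cross gives a 1:2:1 phenotypic ratio.
Expected counts for N = 2592 under a 1:2:1 ratio (total parts = 4):
  black: 2592 × 1/4 = 648
  blue: 2592 × 2/4 = 1296
  white: 2592 × 1/4 = 648
Contribution of blue: (1321 − 1296)² / 1296 = 0.4823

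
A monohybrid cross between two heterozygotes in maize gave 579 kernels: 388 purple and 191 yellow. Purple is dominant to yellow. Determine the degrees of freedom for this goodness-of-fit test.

1

For a monohybrid cross between heterozygotes with complete dominance, the expected phenotypic ratio is 3:1.
A goodness-of-fit test with 2 phenotype classes has df = 2 − 1 = 1.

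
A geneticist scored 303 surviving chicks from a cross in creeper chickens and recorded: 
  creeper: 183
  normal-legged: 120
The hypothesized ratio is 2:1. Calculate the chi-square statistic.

Expected counts for N = 303 under a 2:1 ratio (total parts = 3):
  creeper: 303 × 2/3 = 202
  normal-legged: 303 × 1/3 = 101
χ² = Σ (O − E)² / E
  creeper: (183 − 202)² / 202 = 1.7871
  normal-legged: (120 − 101)² / 101 = 3.5743
χ² = 1.7871 + 3.5743 = 5.3614 ≈ 5.361

5.361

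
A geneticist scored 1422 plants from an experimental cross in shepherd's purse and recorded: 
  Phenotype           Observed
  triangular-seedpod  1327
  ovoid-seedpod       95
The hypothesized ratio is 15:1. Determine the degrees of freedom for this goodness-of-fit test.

1

A goodness-of-fit test with 2 phenotype classes has df = 2 − 1 = 1.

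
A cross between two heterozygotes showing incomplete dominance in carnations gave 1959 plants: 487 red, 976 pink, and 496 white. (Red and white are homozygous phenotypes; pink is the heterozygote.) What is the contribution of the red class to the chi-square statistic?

With incomplete dominance, a heterozygote × heterozygote cross gives a 1:2:1 phenotypic ratio.
Expected counts for N = 1959 under a 1:2:1 ratio (total parts = 4):
  red: 1959 × 1/4 = 489.75
  pink: 1959 × 2/4 = 979.5
  white: 1959 × 1/4 = 489.75
Contribution of red: (487 − 489.75)² / 489.75 = 0.0154

0.015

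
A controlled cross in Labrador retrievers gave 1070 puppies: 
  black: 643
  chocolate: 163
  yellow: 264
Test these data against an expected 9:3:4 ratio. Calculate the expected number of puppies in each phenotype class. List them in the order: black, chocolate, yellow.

601.875, 200.625, 267.5

Expected counts for N = 1070 under a 9:3:4 ratio (total parts = 16):
  black: 1070 × 9/16 = 601.875
  chocolate: 1070 × 3/16 = 200.625
  yellow: 1070 × 4/16 = 267.5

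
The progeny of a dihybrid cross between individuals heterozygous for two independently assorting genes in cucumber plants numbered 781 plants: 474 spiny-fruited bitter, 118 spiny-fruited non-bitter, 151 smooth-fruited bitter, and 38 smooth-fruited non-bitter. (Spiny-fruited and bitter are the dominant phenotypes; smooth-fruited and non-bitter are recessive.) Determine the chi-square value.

10.799

A dihybrid F₂ with independent assortment and complete dominance at both loci gives a 9:3:3:1 phenotypic ratio.
The 9:3:3:1 ratio has 16 parts, so with N = 781 the expected counts are:
  spiny-fruited bitter: 781 × 9/16 = 439.3125
  spiny-fruited non-bitter: 781 × 3/16 = 146.4375
  smooth-fruited bitter: 781 × 3/16 = 146.4375
  smooth-fruited non-bitter: 781 × 1/16 = 48.8125
χ² = Σ (O − E)² / E
  spiny-fruited bitter: (474 − 439.3125)² / 439.3125 = 2.7389
  spiny-fruited non-bitter: (118 − 146.4375)² / 146.4375 = 5.5224
  smooth-fruited bitter: (151 − 146.4375)² / 146.4375 = 0.1422
  smooth-fruited non-bitter: (38 − 48.8125)² / 48.8125 = 2.3951
χ² = 2.7389 + 5.5224 + 0.1422 + 2.3951 = 10.7986 ≈ 10.799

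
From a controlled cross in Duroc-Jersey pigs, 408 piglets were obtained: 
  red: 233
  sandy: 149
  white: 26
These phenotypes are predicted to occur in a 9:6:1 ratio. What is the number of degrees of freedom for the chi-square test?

A goodness-of-fit test with 3 phenotype classes has df = 3 − 1 = 2.

2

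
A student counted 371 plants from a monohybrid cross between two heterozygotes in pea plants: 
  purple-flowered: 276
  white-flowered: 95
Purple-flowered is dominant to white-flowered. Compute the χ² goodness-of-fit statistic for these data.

0.073

For a monohybrid cross between heterozygotes with complete dominance, the expected phenotypic ratio is 3:1.
Total ratio parts = 4. Expected numbers out of 371:
  purple-flowered: 371 × 3/4 = 278.25
  white-flowered: 371 × 1/4 = 92.75
χ² = Σ (O − E)² / E
  purple-flowered: (276 − 278.25)² / 278.25 = 0.0182
  white-flowered: (95 − 92.75)² / 92.75 = 0.0546
χ² = 0.0182 + 0.0546 = 0.0728 ≈ 0.073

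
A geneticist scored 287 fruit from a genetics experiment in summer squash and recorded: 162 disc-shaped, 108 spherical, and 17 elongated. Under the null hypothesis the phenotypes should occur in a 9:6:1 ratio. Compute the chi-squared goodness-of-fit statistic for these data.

Expected counts for N = 287 under a 9:6:1 ratio (total parts = 16):
  disc-shaped: 287 × 9/16 = 161.4375
  spherical: 287 × 6/16 = 107.625
  elongated: 287 × 1/16 = 17.9375
χ² = Σ (O − E)² / E
  disc-shaped: (162 − 161.4375)² / 161.4375 = 0.0020
  spherical: (108 − 107.625)² / 107.625 = 0.0013
  elongated: (17 − 17.9375)² / 17.9375 = 0.0490
χ² = 0.0020 + 0.0013 + 0.0490 = 0.0523 ≈ 0.052

0.052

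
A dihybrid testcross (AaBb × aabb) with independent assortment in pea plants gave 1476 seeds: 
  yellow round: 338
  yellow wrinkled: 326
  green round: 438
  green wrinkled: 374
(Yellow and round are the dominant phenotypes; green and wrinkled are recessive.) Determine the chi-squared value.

20.585

A dihybrid testcross with independent assortment gives a 1:1:1:1 ratio.
Under the 1:1:1:1 hypothesis (Σ ratio = 4, N = 1476):
  yellow round: 1476 × 1/4 = 369
  yellow wrinkled: 1476 × 1/4 = 369
  green round: 1476 × 1/4 = 369
  green wrinkled: 1476 × 1/4 = 369
χ² = Σ (O − E)² / E
  yellow round: (338 − 369)² / 369 = 2.6043
  yellow wrinkled: (326 − 369)² / 369 = 5.0108
  green round: (438 − 369)² / 369 = 12.9024
  green wrinkled: (374 − 369)² / 369 = 0.0678
χ² = 2.6043 + 5.0108 + 12.9024 + 0.0678 = 20.5853 ≈ 20.585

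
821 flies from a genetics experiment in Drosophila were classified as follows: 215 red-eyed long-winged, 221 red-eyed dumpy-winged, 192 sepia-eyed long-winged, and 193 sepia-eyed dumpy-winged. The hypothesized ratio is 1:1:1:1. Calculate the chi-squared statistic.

3.258

Expected counts for N = 821 under a 1:1:1:1 ratio (total parts = 4):
  red-eyed long-winged: 821 × 1/4 = 205.25
  red-eyed dumpy-winged: 821 × 1/4 = 205.25
  sepia-eyed long-winged: 821 × 1/4 = 205.25
  sepia-eyed dumpy-winged: 821 × 1/4 = 205.25
χ² = Σ (O − E)² / E
  red-eyed long-winged: (215 − 205.25)² / 205.25 = 0.4632
  red-eyed dumpy-winged: (221 − 205.25)² / 205.25 = 1.2086
  sepia-eyed long-winged: (192 − 205.25)² / 205.25 = 0.8554
  sepia-eyed dumpy-winged: (193 − 205.25)² / 205.25 = 0.7311
χ² = 0.4632 + 1.2086 + 0.8554 + 0.7311 = 3.2583 ≈ 3.258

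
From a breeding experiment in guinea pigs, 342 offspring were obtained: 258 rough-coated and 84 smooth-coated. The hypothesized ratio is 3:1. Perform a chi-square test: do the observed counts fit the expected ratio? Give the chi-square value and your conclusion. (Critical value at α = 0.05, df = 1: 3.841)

Expected counts for N = 342 under a 3:1 ratio (total parts = 4):
  rough-coated: 342 × 3/4 = 256.5
  smooth-coated: 342 × 1/4 = 85.5
χ² = Σ (O − E)² / E
  rough-coated: (258 − 256.5)² / 256.5 = 0.0088
  smooth-coated: (84 − 85.5)² / 85.5 = 0.0263
χ² = 0.0088 + 0.0263 = 0.0351 ≈ 0.035
Degrees of freedom = 2 − 1 = 1; critical value at α = 0.05 is 3.841.
Since 0.035 < 3.841, we fail to reject the null hypothesis — the data are consistent with the 3:1 ratio.

0.035; consistent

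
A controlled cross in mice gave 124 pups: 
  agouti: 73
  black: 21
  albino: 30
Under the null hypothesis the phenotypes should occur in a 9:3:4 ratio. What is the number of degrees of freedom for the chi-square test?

A goodness-of-fit test with 3 phenotype classes has df = 3 − 1 = 2.

2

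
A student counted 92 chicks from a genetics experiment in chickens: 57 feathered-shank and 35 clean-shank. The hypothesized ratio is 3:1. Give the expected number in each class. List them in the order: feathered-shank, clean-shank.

The 3:1 ratio has 4 parts, so with N = 92 the expected counts are:
  feathered-shank: 92 × 3/4 = 69
  clean-shank: 92 × 1/4 = 23

69, 23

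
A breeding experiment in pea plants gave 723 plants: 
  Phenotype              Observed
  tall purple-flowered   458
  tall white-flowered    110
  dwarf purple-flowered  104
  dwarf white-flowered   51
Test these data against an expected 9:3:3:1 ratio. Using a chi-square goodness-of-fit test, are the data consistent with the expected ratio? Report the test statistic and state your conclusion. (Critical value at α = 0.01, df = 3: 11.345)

19.391; not consistent

Under the 9:3:3:1 hypothesis (Σ ratio = 16, N = 723):
  tall purple-flowered: 723 × 9/16 = 406.6875
  tall white-flowered: 723 × 3/16 = 135.5625
  dwarf purple-flowered: 723 × 3/16 = 135.5625
  dwarf white-flowered: 723 × 1/16 = 45.1875
χ² = Σ (O − E)² / E
  tall purple-flowered: (458 − 406.6875)² / 406.6875 = 6.4742
  tall white-flowered: (110 − 135.5625)² / 135.5625 = 4.8202
  dwarf purple-flowered: (104 − 135.5625)² / 135.5625 = 7.3486
  dwarf white-flowered: (51 − 45.1875)² / 45.1875 = 0.7477
χ² = 6.4742 + 4.8202 + 7.3486 + 0.7477 = 19.3907 ≈ 19.391
Degrees of freedom = 4 − 1 = 3; critical value at α = 0.01 is 11.345.
Since 19.391 > 11.345, we reject the null hypothesis — the data do not fit the 9:3:3:1 ratio.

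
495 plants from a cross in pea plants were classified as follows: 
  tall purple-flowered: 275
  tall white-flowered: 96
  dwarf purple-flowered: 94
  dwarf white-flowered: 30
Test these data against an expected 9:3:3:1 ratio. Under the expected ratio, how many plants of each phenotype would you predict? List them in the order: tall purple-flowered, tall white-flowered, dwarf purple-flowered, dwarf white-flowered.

Under the 9:3:3:1 hypothesis (Σ ratio = 16, N = 495):
  tall purple-flowered: 495 × 9/16 = 278.4375
  tall white-flowered: 495 × 3/16 = 92.8125
  dwarf purple-flowered: 495 × 3/16 = 92.8125
  dwarf white-flowered: 495 × 1/16 = 30.9375

278.4375, 92.8125, 92.8125, 30.9375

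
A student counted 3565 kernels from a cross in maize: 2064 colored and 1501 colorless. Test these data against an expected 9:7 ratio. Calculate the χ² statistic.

3.926

Expected counts for N = 3565 under a 9:7 ratio (total parts = 16):
  colored: 3565 × 9/16 = 2005.3125
  colorless: 3565 × 7/16 = 1559.6875
χ² = Σ (O − E)² / E
  colored: (2064 − 2005.3125)² / 2005.3125 = 1.7175
  colorless: (1501 − 1559.6875)² / 1559.6875 = 2.2083
χ² = 1.7175 + 2.2083 = 3.9258 ≈ 3.926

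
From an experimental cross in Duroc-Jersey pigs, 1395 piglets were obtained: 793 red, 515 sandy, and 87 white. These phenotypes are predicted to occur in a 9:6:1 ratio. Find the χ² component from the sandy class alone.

The 9:6:1 ratio has 16 parts, so with N = 1395 the expected counts are:
  red: 1395 × 9/16 = 784.6875
  sandy: 1395 × 6/16 = 523.125
  white: 1395 × 1/16 = 87.1875
Contribution of sandy: (515 − 523.125)² / 523.125 = 0.1262

0.126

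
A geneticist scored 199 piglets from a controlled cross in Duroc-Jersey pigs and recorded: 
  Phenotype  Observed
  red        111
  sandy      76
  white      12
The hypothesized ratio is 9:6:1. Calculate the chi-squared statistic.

Total ratio parts = 16. Expected numbers out of 199:
  red: 199 × 9/16 = 111.9375
  sandy: 199 × 6/16 = 74.625
  white: 199 × 1/16 = 12.4375
χ² = Σ (O − E)² / E
  red: (111 − 111.9375)² / 111.9375 = 0.0079
  sandy: (76 − 74.625)² / 74.625 = 0.0253
  white: (12 − 12.4375)² / 12.4375 = 0.0154
χ² = 0.0079 + 0.0253 + 0.0154 = 0.0486 ≈ 0.049

0.049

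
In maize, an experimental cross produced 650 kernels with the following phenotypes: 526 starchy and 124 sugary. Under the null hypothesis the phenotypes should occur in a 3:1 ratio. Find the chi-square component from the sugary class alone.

Total ratio parts = 4. Expected numbers out of 650:
  starchy: 650 × 3/4 = 487.5
  sugary: 650 × 1/4 = 162.5
Contribution of sugary: (124 − 162.5)² / 162.5 = 9.1215

9.122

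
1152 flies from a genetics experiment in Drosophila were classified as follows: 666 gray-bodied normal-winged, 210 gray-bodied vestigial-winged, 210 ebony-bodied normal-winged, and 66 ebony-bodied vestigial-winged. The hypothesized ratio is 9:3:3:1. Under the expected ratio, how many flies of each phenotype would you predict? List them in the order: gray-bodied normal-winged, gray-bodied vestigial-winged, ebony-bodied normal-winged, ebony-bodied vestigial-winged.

Under the 9:3:3:1 hypothesis (Σ ratio = 16, N = 1152):
  gray-bodied normal-winged: 1152 × 9/16 = 648
  gray-bodied vestigial-winged: 1152 × 3/16 = 216
  ebony-bodied normal-winged: 1152 × 3/16 = 216
  ebony-bodied vestigial-winged: 1152 × 1/16 = 72

648, 216, 216, 72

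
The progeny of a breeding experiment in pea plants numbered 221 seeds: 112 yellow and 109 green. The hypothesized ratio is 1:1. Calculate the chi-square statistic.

Total ratio parts = 2. Expected numbers out of 221:
  yellow: 221 × 1/2 = 110.5
  green: 221 × 1/2 = 110.5
χ² = Σ (O − E)² / E
  yellow: (112 − 110.5)² / 110.5 = 0.0204
  green: (109 − 110.5)² / 110.5 = 0.0204
χ² = 0.0204 + 0.0204 = 0.0408 ≈ 0.041

0.041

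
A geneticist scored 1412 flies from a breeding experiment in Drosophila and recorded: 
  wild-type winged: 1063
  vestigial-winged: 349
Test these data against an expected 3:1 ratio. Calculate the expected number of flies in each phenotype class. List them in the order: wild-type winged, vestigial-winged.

Total ratio parts = 4. Expected numbers out of 1412:
  wild-type winged: 1412 × 3/4 = 1059
  vestigial-winged: 1412 × 1/4 = 353

1059, 353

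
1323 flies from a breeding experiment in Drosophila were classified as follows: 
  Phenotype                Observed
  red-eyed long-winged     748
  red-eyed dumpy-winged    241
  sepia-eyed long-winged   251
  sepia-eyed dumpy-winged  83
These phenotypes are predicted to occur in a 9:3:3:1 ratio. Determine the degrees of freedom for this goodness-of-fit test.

A goodness-of-fit test with 4 phenotype classes has df = 4 − 1 = 3.

3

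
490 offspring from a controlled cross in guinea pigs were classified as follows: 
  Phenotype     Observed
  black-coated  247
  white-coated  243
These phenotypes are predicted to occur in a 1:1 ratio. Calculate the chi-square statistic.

Total ratio parts = 2. Expected numbers out of 490:
  black-coated: 490 × 1/2 = 245
  white-coated: 490 × 1/2 = 245
χ² = Σ (O − E)² / E
  black-coated: (247 − 245)² / 245 = 0.0163
  white-coated: (243 − 245)² / 245 = 0.0163
χ² = 0.0163 + 0.0163 = 0.0326 ≈ 0.033

0.033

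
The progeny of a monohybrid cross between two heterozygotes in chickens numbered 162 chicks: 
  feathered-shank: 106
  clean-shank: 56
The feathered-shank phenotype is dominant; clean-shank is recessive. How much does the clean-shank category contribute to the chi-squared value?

For a monohybrid cross between heterozygotes with complete dominance, the expected phenotypic ratio is 3:1.
Expected counts for N = 162 under a 3:1 ratio (total parts = 4):
  feathered-shank: 162 × 3/4 = 121.5
  clean-shank: 162 × 1/4 = 40.5
Contribution of clean-shank: (56 − 40.5)² / 40.5 = 5.9321

5.932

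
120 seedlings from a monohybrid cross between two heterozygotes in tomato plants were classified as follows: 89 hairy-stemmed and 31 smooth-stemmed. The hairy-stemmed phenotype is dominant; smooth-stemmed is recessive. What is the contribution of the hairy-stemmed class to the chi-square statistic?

For a monohybrid cross between heterozygotes with complete dominance, the expected phenotypic ratio is 3:1.
Expected counts for N = 120 under a 3:1 ratio (total parts = 4):
  hairy-stemmed: 120 × 3/4 = 90
  smooth-stemmed: 120 × 1/4 = 30
Contribution of hairy-stemmed: (89 − 90)² / 90 = 0.0111

0.011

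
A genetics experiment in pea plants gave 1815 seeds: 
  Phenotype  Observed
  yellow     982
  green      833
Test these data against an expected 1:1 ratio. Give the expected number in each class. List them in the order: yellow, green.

Under the 1:1 hypothesis (Σ ratio = 2, N = 1815):
  yellow: 1815 × 1/2 = 907.5
  green: 1815 × 1/2 = 907.5

907.5, 907.5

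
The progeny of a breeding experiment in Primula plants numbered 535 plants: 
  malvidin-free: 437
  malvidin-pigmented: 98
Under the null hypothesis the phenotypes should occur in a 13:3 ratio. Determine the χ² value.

0.066

Under the 13:3 hypothesis (Σ ratio = 16, N = 535):
  malvidin-free: 535 × 13/16 = 434.6875
  malvidin-pigmented: 535 × 3/16 = 100.3125
χ² = Σ (O − E)² / E
  malvidin-free: (437 − 434.6875)² / 434.6875 = 0.0123
  malvidin-pigmented: (98 − 100.3125)² / 100.3125 = 0.0533
χ² = 0.0123 + 0.0533 = 0.0656 ≈ 0.066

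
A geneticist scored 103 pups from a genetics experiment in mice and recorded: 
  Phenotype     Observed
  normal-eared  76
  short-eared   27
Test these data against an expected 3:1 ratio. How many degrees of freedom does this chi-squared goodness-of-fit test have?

A goodness-of-fit test with 2 phenotype classes has df = 2 − 1 = 1.

1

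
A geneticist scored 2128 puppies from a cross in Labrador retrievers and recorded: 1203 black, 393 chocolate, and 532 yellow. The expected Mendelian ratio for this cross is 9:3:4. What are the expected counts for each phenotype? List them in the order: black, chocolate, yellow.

Under the 9:3:4 hypothesis (Σ ratio = 16, N = 2128):
  black: 2128 × 9/16 = 1197
  chocolate: 2128 × 3/16 = 399
  yellow: 2128 × 4/16 = 532

1197, 399, 532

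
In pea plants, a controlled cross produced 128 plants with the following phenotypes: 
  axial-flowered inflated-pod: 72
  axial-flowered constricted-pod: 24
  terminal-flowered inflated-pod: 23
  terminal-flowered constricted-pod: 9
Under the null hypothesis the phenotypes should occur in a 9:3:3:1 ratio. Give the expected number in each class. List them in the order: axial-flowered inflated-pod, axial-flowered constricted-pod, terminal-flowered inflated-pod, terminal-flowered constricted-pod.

Total ratio parts = 16. Expected numbers out of 128:
  axial-flowered inflated-pod: 128 × 9/16 = 72
  axial-flowered constricted-pod: 128 × 3/16 = 24
  terminal-flowered inflated-pod: 128 × 3/16 = 24
  terminal-flowered constricted-pod: 128 × 1/16 = 8

72, 24, 24, 8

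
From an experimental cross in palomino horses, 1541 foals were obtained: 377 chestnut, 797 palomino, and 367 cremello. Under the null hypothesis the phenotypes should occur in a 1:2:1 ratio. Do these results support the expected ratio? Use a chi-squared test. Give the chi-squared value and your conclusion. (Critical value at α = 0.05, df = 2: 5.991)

Expected counts for N = 1541 under a 1:2:1 ratio (total parts = 4):
  chestnut: 1541 × 1/4 = 385.25
  palomino: 1541 × 2/4 = 770.5
  cremello: 1541 × 1/4 = 385.25
χ² = Σ (O − E)² / E
  chestnut: (377 − 385.25)² / 385.25 = 0.1767
  palomino: (797 − 770.5)² / 770.5 = 0.9114
  cremello: (367 − 385.25)² / 385.25 = 0.8645
χ² = 0.1767 + 0.9114 + 0.8645 = 1.9526 ≈ 1.953
Degrees of freedom = 3 − 1 = 2; critical value at α = 0.05 is 5.991.
Since 1.953 < 5.991, we fail to reject the null hypothesis — the data are consistent with the 1:2:1 ratio.

1.953; consistent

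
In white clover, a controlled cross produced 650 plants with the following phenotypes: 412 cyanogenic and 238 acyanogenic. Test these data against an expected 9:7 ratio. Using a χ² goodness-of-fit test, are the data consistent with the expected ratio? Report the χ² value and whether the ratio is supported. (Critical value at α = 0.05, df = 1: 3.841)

13.445; not consistent

Total ratio parts = 16. Expected numbers out of 650:
  cyanogenic: 650 × 9/16 = 365.625
  acyanogenic: 650 × 7/16 = 284.375
χ² = Σ (O − E)² / E
  cyanogenic: (412 − 365.625)² / 365.625 = 5.8821
  acyanogenic: (238 − 284.375)² / 284.375 = 7.5627
χ² = 5.8821 + 7.5627 = 13.4448 ≈ 13.445
Degrees of freedom = 2 − 1 = 1; critical value at α = 0.05 is 3.841.
Since 13.445 > 3.841, we reject the null hypothesis — the data do not fit the 9:7 ratio.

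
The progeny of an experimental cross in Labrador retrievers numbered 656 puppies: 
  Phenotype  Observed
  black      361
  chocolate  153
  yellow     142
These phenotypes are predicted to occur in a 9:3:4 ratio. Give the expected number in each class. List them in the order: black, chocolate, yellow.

The 9:3:4 ratio has 16 parts, so with N = 656 the expected counts are:
  black: 656 × 9/16 = 369
  chocolate: 656 × 3/16 = 123
  yellow: 656 × 4/16 = 164

369, 123, 164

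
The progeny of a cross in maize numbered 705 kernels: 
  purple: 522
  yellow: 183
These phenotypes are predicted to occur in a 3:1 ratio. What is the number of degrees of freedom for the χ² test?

A goodness-of-fit test with 2 phenotype classes has df = 2 − 1 = 1.

1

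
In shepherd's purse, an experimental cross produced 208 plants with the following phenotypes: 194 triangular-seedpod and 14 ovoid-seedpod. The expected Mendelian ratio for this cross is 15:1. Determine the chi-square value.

0.082

Total ratio parts = 16. Expected numbers out of 208:
  triangular-seedpod: 208 × 15/16 = 195
  ovoid-seedpod: 208 × 1/16 = 13
χ² = Σ (O − E)² / E
  triangular-seedpod: (194 − 195)² / 195 = 0.0051
  ovoid-seedpod: (14 − 13)² / 13 = 0.0769
χ² = 0.0051 + 0.0769 = 0.082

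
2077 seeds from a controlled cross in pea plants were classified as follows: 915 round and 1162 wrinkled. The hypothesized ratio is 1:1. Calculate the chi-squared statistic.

29.374

The 1:1 ratio has 2 parts, so with N = 2077 the expected counts are:
  round: 2077 × 1/2 = 1038.5
  wrinkled: 2077 × 1/2 = 1038.5
χ² = Σ (O − E)² / E
  round: (915 − 1038.5)² / 1038.5 = 14.6868
  wrinkled: (1162 − 1038.5)² / 1038.5 = 14.6868
χ² = 14.6868 + 14.6868 = 29.3736 ≈ 29.374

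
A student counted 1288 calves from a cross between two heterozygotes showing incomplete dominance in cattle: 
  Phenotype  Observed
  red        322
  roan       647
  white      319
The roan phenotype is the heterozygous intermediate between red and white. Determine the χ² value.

0.042

With incomplete dominance, a heterozygote × heterozygote cross gives a 1:2:1 phenotypic ratio.
Expected counts for N = 1288 under a 1:2:1 ratio (total parts = 4):
  red: 1288 × 1/4 = 322
  roan: 1288 × 2/4 = 644
  white: 1288 × 1/4 = 322
χ² = Σ (O − E)² / E
  red: (322 − 322)² / 322 = 0.0000
  roan: (647 − 644)² / 644 = 0.0140
  white: (319 − 322)² / 322 = 0.0280
χ² = 0.0000 + 0.0140 + 0.0280 = 0.042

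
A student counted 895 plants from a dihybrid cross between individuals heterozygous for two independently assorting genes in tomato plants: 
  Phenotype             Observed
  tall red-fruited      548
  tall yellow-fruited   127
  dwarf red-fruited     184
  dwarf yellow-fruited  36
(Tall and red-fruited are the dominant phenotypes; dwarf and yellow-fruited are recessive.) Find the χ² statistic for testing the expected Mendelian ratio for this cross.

A dihybrid F₂ with independent assortment and complete dominance at both loci gives a 9:3:3:1 phenotypic ratio.
Total ratio parts = 16. Expected numbers out of 895:
  tall red-fruited: 895 × 9/16 = 503.4375
  tall yellow-fruited: 895 × 3/16 = 167.8125
  dwarf red-fruited: 895 × 3/16 = 167.8125
  dwarf yellow-fruited: 895 × 1/16 = 55.9375
χ² = Σ (O − E)² / E
  tall red-fruited: (548 − 503.4375)² / 503.4375 = 3.9445
  tall yellow-fruited: (127 − 167.8125)² / 167.8125 = 9.9257
  dwarf red-fruited: (184 − 167.8125)² / 167.8125 = 1.5615
  dwarf yellow-fruited: (36 − 55.9375)² / 55.9375 = 7.1062
χ² = 3.9445 + 9.9257 + 1.5615 + 7.1062 = 22.5379 ≈ 22.538

22.538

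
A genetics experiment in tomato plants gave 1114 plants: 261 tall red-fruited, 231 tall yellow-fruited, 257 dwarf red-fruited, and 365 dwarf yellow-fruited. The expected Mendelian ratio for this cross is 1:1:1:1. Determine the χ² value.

The 1:1:1:1 ratio has 4 parts, so with N = 1114 the expected counts are:
  tall red-fruited: 1114 × 1/4 = 278.5
  tall yellow-fruited: 1114 × 1/4 = 278.5
  dwarf red-fruited: 1114 × 1/4 = 278.5
  dwarf yellow-fruited: 1114 × 1/4 = 278.5
χ² = Σ (O − E)² / E
  tall red-fruited: (261 − 278.5)² / 278.5 = 1.0996
  tall yellow-fruited: (231 − 278.5)² / 278.5 = 8.1014
  dwarf red-fruited: (257 − 278.5)² / 278.5 = 1.6598
  dwarf yellow-fruited: (365 − 278.5)² / 278.5 = 26.8662
χ² = 1.0996 + 8.1014 + 1.6598 + 26.8662 = 37.727

37.727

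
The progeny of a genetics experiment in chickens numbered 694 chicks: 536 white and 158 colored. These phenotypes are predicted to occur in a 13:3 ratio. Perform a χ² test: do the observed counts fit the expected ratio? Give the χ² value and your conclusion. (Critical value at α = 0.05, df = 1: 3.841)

7.349; not consistent

Expected counts for N = 694 under a 13:3 ratio (total parts = 16):
  white: 694 × 13/16 = 563.875
  colored: 694 × 3/16 = 130.125
χ² = Σ (O − E)² / E
  white: (536 − 563.875)² / 563.875 = 1.3780
  colored: (158 − 130.125)² / 130.125 = 5.9713
χ² = 1.3780 + 5.9713 = 7.3493 ≈ 7.349
Degrees of freedom = 2 − 1 = 1; critical value at α = 0.05 is 3.841.
Since 7.349 > 3.841, we reject the null hypothesis — the data do not fit the 13:3 ratio.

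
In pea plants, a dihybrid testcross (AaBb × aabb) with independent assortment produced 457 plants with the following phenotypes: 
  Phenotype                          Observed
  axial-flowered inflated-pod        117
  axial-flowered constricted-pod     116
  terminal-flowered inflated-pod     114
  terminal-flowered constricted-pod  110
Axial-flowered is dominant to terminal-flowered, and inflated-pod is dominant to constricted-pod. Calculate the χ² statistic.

A dihybrid testcross with independent assortment gives a 1:1:1:1 ratio.
Total ratio parts = 4. Expected numbers out of 457:
  axial-flowered inflated-pod: 457 × 1/4 = 114.25
  axial-flowered constricted-pod: 457 × 1/4 = 114.25
  terminal-flowered inflated-pod: 457 × 1/4 = 114.25
  terminal-flowered constricted-pod: 457 × 1/4 = 114.25
χ² = Σ (O − E)² / E
  axial-flowered inflated-pod: (117 − 114.25)² / 114.25 = 0.0662
  axial-flowered constricted-pod: (116 − 114.25)² / 114.25 = 0.0268
  terminal-flowered inflated-pod: (114 − 114.25)² / 114.25 = 0.0005
  terminal-flowered constricted-pod: (110 − 114.25)² / 114.25 = 0.1581
χ² = 0.0662 + 0.0268 + 0.0005 + 0.1581 = 0.2516 ≈ 0.252

0.252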